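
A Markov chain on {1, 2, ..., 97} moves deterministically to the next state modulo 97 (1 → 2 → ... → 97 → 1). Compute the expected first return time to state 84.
E[T_84 | X_0 = 84] = 97

The chain cycles deterministically, so starting at state 84 it returns in exactly 97 steps. Equivalently, the stationary distribution is uniform π_j = 1/97 for every state j, so by Kac's formula E[T_84] = 1/π_84 = 97.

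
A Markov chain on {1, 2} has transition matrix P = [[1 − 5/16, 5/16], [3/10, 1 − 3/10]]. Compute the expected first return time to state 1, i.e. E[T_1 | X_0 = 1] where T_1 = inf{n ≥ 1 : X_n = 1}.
E[T_1 | X_0 = 1] = 1/π_1 = 49/24

For an irreducible recurrent Markov chain with stationary distribution π, E[T_i | X_0 = i] = 1/π_i (Kac's formula). Here π_1 = (3/10)/(5/16 + 3/10) = (3/10)/(49/80) = 24/49, so E[T_1 | X_0 = 1] = 1/π_1 = (5/16 + 3/10)/(3/10) = (49/80)/(3/10) = 49/24.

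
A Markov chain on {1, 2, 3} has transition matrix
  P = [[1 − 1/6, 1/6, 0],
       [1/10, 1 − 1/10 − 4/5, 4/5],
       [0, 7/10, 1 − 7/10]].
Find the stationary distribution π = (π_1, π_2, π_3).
π = (7/32, 35/96, 5/12)

This is a birth-death chain on three states, which satisfies detailed balance: π_1 · P_{12} = π_2 · P_{21} and π_2 · P_{23} = π_3 · P_{32}.
From π_1 · 1/6 = π_2 · 1/10: π_2/π_1 = (1/6)/(1/10) = 5/3.
From π_2 · 4/5 = π_3 · 7/10: π_3/π_2 = (4/5)/(7/10) = 8/7.
Take π_1 proportional to 1; then unnormalized π = (1, 5/3, 40/21). Normalize by dividing by the sum 32/7:
  π = (7/32, 35/96, 5/12).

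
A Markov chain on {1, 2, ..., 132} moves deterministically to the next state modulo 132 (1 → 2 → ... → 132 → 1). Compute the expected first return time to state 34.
E[T_34 | X_0 = 34] = 132

The chain cycles deterministically, so starting at state 34 it returns in exactly 132 steps. Equivalently, the stationary distribution is uniform π_j = 1/132 for every state j, so by Kac's formula E[T_34] = 1/π_34 = 132.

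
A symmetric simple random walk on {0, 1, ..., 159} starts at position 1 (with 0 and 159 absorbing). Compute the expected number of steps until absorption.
E[τ | X_0 = 1] = 158

Let v_k = E[τ | X_0 = k]. Boundary: v_0 = v_159 = 0. Recurrence: v_k = 1 + (v_{k-1} + v_{k+1})/2 for 1 ≤ k ≤ 158. The particular solution to v_k − (v_{k-1} + v_{k+1})/2 = 1 is v_k = −k^2. Adding homogeneous solution A + B k and matching boundaries gives v_k = k (159 − k). Substituting k = 1: v_1 = 1 · 158 = 158.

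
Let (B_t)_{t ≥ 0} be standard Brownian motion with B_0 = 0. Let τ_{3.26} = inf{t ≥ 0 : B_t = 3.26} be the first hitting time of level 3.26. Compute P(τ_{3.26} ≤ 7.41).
P(τ_{3.26} ≤ 7.41) = 2(1 − Φ(3.26/√7.41)) = 2(1 − Φ(1.1976)) ≈ 0.2311

By the reflection principle for standard BM, P(τ_b ≤ t) = 2 · P(B_t ≥ b). Since B_t ~ N(0, t), P(B_t ≥ 3.26) = 1 − Φ(3.26/√t) = 1 − Φ(3.26/√7.41) = 1 − Φ(1.1976) ≈ 0.11554. Doubling: P(τ_{3.26} ≤ 7.41) ≈ 2 · 0.11554 = 0.23108 ≈ 0.2311.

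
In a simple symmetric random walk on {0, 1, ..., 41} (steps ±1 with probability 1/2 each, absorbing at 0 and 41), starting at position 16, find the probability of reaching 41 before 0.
P(hit 41 before 0) = 16/41

Let u_k = P(hit 41 before 0 | start at k). Then u_0 = 0, u_41 = 1, and u_k = u_{k-1}/2 + u_{k+1}/2 for 1 ≤ k ≤ 40. This harmonic recurrence is solved by u_k = k/41, giving u_16 = 16/41.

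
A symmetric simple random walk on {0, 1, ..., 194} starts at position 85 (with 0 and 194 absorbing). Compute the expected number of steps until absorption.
E[τ | X_0 = 85] = 9265

Let v_k = E[τ | X_0 = k]. Boundary: v_0 = v_194 = 0. Recurrence: v_k = 1 + (v_{k-1} + v_{k+1})/2 for 1 ≤ k ≤ 193. The particular solution to v_k − (v_{k-1} + v_{k+1})/2 = 1 is v_k = −k^2. Adding homogeneous solution A + B k and matching boundaries gives v_k = k (194 − k). Substituting k = 85: v_85 = 85 · 109 = 9265.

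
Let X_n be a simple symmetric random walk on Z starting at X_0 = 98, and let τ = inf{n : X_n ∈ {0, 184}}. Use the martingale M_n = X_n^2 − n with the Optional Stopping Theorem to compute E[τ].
E[τ] = 8428

M_n = X_n^2 − n is a martingale (since E[X_{n+1}^2 | F_n] = X_n^2 + 1). By OST (τ has finite mean in a bounded region), E[M_τ] = E[M_0] = X_0^2 − 0 = 98^2 = 9604. Also E[M_τ] = E[X_τ^2] − E[τ]. The walk exits at 0 or 184, with P(hit 184 first) = 98/184, so E[X_τ^2] = 184^2 · 98/184 + 0 = 18032. Thus E[τ] = E[X_τ^2] − E[M_τ] = 18032 − 9604 = 8428 = 98(184 − 98) = 8428.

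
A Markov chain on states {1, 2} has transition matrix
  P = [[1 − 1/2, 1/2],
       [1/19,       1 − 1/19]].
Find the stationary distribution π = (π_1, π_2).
π_1 = 2/21, π_2 = 19/21

Solve πP = π with π_1 + π_2 = 1. From πP = π: π_1 · (1 − 1/2) + π_2 · 1/19 = π_1 ⇒ π_2 · 1/19 = π_1 · 1/2 ⇒ π_2/π_1 = (1/2)/(1/19) = 19/2. Together with π_1 + π_2 = 1:
  π_1 = (1/19)/(1/2 + 1/19) = (1/19)/(21/38) = 2/21,
  π_2 = (1/2)/(1/2 + 1/19) = (1/2)/(21/38) = 19/21.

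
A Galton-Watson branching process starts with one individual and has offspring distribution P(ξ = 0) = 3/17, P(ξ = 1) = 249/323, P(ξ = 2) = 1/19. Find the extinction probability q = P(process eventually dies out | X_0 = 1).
q = 1

Mean offspring μ = 0·3/17 + 1·249/323 + 2·1/19 = 283/323 ≤ 1. For μ ≤ 1 with offspring not concentrated at 1, the Galton-Watson process goes extinct almost surely, so q = 1.
(Algebraic check: The pgf is f(s) = 3/17 + 249/323·s + 1/19·s². The extinction probability q is the smallest fixed point of f in [0, 1]. Setting s = f(s):
  1/19·s² + (249/323 − 1)·s + 3/17 = 0
  1/19·s² − (3/17 + 1/19)·s + 3/17 = 0
which factors as (s − 1)·(1/19·s − 3/17) = 0, giving roots s = 1 and s = (3/17)/(1/19) = 57/17. Since 57/17 ≥ 1, the smallest root in [0, 1] is s = 1.)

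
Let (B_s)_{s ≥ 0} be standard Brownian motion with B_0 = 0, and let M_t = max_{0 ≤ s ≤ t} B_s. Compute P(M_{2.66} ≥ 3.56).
P(M_{2.66} ≥ 3.56) = 2·P(B_{2.66} ≥ 3.56) = 2(1 − Φ(3.56/√2.66)) ≈ 0.0291

By the reflection principle for Brownian motion, P(M_t ≥ a) = 2 · P(B_t ≥ a) for a ≥ 0. Since B_t ~ N(0, t), P(B_t ≥ 3.56) = 1 − Φ(3.56/√t) = 1 − Φ(3.56/√2.66) = 1 − Φ(2.1828). So
  P(M_{2.66} ≥ 3.56) = 2(1 − Φ(2.1828)) ≈ 0.0291.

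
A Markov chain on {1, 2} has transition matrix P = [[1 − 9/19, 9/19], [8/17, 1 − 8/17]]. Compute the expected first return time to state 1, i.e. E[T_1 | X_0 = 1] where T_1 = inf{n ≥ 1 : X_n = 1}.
E[T_1 | X_0 = 1] = 1/π_1 = 305/152

For an irreducible recurrent Markov chain with stationary distribution π, E[T_i | X_0 = i] = 1/π_i (Kac's formula). Here π_1 = (8/17)/(9/19 + 8/17) = (8/17)/(305/323) = 152/305, so E[T_1 | X_0 = 1] = 1/π_1 = (9/19 + 8/17)/(8/17) = (305/323)/(8/17) = 305/152.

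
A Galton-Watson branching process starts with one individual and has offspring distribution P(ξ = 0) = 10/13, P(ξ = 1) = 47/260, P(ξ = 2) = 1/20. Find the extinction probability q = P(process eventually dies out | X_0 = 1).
q = 1

Mean offspring μ = 0·10/13 + 1·47/260 + 2·1/20 = 73/260 ≤ 1. For μ ≤ 1 with offspring not concentrated at 1, the Galton-Watson process goes extinct almost surely, so q = 1.
(Algebraic check: The pgf is f(s) = 10/13 + 47/260·s + 1/20·s². The extinction probability q is the smallest fixed point of f in [0, 1]. Setting s = f(s):
  1/20·s² + (47/260 − 1)·s + 10/13 = 0
  1/20·s² − (10/13 + 1/20)·s + 10/13 = 0
which factors as (s − 1)·(1/20·s − 10/13) = 0, giving roots s = 1 and s = (10/13)/(1/20) = 200/13. Since 200/13 ≥ 1, the smallest root in [0, 1] is s = 1.)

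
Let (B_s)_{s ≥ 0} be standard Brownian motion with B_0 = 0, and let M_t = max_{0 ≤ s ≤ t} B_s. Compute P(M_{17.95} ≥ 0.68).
P(M_{17.95} ≥ 0.68) = 2·P(B_{17.95} ≥ 0.68) = 2(1 − Φ(0.68/√17.95)) ≈ 0.8725

By the reflection principle for Brownian motion, P(M_t ≥ a) = 2 · P(B_t ≥ a) for a ≥ 0. Since B_t ~ N(0, t), P(B_t ≥ 0.68) = 1 − Φ(0.68/√t) = 1 − Φ(0.68/√17.95) = 1 − Φ(0.1605). So
  P(M_{17.95} ≥ 0.68) = 2(1 − Φ(0.1605)) ≈ 0.8725.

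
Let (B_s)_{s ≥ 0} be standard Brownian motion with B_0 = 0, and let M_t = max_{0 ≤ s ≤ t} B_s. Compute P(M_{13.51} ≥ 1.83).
P(M_{13.51} ≥ 1.83) = 2·P(B_{13.51} ≥ 1.83) = 2(1 − Φ(1.83/√13.51)) ≈ 0.6186

By the reflection principle for Brownian motion, P(M_t ≥ a) = 2 · P(B_t ≥ a) for a ≥ 0. Since B_t ~ N(0, t), P(B_t ≥ 1.83) = 1 − Φ(1.83/√t) = 1 − Φ(1.83/√13.51) = 1 − Φ(0.4979). So
  P(M_{13.51} ≥ 1.83) = 2(1 − Φ(0.4979)) ≈ 0.6186.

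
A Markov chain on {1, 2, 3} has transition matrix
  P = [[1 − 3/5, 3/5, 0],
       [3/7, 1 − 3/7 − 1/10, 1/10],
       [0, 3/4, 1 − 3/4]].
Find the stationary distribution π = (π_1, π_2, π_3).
π = (75/194, 105/194, 7/97)

This is a birth-death chain on three states, which satisfies detailed balance: π_1 · P_{12} = π_2 · P_{21} and π_2 · P_{23} = π_3 · P_{32}.
From π_1 · 3/5 = π_2 · 3/7: π_2/π_1 = (3/5)/(3/7) = 7/5.
From π_2 · 1/10 = π_3 · 3/4: π_3/π_2 = (1/10)/(3/4) = 2/15.
Take π_1 proportional to 1; then unnormalized π = (1, 7/5, 14/75). Normalize by dividing by the sum 194/75:
  π = (75/194, 105/194, 7/97).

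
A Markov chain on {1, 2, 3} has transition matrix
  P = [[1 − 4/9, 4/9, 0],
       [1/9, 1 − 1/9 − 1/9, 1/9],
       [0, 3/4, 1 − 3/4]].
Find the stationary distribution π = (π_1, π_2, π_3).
π = (27/151, 108/151, 16/151)

This is a birth-death chain on three states, which satisfies detailed balance: π_1 · P_{12} = π_2 · P_{21} and π_2 · P_{23} = π_3 · P_{32}.
From π_1 · 4/9 = π_2 · 1/9: π_2/π_1 = (4/9)/(1/9) = 4.
From π_2 · 1/9 = π_3 · 3/4: π_3/π_2 = (1/9)/(3/4) = 4/27.
Take π_1 proportional to 1; then unnormalized π = (1, 4, 16/27). Normalize by dividing by the sum 151/27:
  π = (27/151, 108/151, 16/151).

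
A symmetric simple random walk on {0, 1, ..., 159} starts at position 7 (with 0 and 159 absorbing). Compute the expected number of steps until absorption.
E[τ | X_0 = 7] = 1064

Let v_k = E[τ | X_0 = k]. Boundary: v_0 = v_159 = 0. Recurrence: v_k = 1 + (v_{k-1} + v_{k+1})/2 for 1 ≤ k ≤ 158. The particular solution to v_k − (v_{k-1} + v_{k+1})/2 = 1 is v_k = −k^2. Adding homogeneous solution A + B k and matching boundaries gives v_k = k (159 − k). Substituting k = 7: v_7 = 7 · 152 = 1064.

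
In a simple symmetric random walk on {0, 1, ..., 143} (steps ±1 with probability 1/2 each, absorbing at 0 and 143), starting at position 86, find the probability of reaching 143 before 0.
P(hit 143 before 0) = 86/143

Let u_k = P(hit 143 before 0 | start at k). Then u_0 = 0, u_143 = 1, and u_k = u_{k-1}/2 + u_{k+1}/2 for 1 ≤ k ≤ 142. This harmonic recurrence is solved by u_k = k/143, giving u_86 = 86/143.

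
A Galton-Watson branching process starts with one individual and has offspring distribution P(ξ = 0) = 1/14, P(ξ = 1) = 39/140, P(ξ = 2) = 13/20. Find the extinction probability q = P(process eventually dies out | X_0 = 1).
q = 10/91

The pgf is f(s) = 1/14 + 39/140·s + 13/20·s². The extinction probability q is the smallest fixed point of f in [0, 1]. Setting s = f(s):
  13/20·s² + (39/140 − 1)·s + 1/14 = 0
  13/20·s² − (1/14 + 13/20)·s + 1/14 = 0
which factors as (s − 1)·(13/20·s − 1/14) = 0, giving roots s = 1 and s = (1/14)/(13/20) = 10/91.
Mean offspring μ = 39/140 + 2·13/20 = 221/140 > 1 (supercritical), so q < 1. The extinction probability is the smaller root: q = (1/14)/(13/20) = 10/91.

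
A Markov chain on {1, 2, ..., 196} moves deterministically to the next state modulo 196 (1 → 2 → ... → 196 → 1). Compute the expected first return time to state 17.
E[T_17 | X_0 = 17] = 196

The chain cycles deterministically, so starting at state 17 it returns in exactly 196 steps. Equivalently, the stationary distribution is uniform π_j = 1/196 for every state j, so by Kac's formula E[T_17] = 1/π_17 = 196.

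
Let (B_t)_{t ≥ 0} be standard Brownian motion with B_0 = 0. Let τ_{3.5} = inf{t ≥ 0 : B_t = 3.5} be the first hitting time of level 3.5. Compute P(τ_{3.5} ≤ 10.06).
P(τ_{3.5} ≤ 10.06) = 2(1 − Φ(3.5/√10.06)) = 2(1 − Φ(1.1035)) ≈ 0.2698

By the reflection principle for standard BM, P(τ_b ≤ t) = 2 · P(B_t ≥ b). Since B_t ~ N(0, t), P(B_t ≥ 3.5) = 1 − Φ(3.5/√t) = 1 − Φ(3.5/√10.06) = 1 − Φ(1.1035) ≈ 0.13491. Doubling: P(τ_{3.5} ≤ 10.06) ≈ 2 · 0.13491 = 0.26982 ≈ 0.2698.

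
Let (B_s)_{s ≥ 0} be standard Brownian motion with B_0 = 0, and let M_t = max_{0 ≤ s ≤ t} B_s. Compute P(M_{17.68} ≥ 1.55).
P(M_{17.68} ≥ 1.55) = 2·P(B_{17.68} ≥ 1.55) = 2(1 − Φ(1.55/√17.68)) ≈ 0.7124

By the reflection principle for Brownian motion, P(M_t ≥ a) = 2 · P(B_t ≥ a) for a ≥ 0. Since B_t ~ N(0, t), P(B_t ≥ 1.55) = 1 − Φ(1.55/√t) = 1 − Φ(1.55/√17.68) = 1 − Φ(0.3686). So
  P(M_{17.68} ≥ 1.55) = 2(1 − Φ(0.3686)) ≈ 0.7124.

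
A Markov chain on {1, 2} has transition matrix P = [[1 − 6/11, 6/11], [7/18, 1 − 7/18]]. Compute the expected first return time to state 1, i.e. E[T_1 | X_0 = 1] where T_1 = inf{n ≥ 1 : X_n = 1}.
E[T_1 | X_0 = 1] = 1/π_1 = 185/77

For an irreducible recurrent Markov chain with stationary distribution π, E[T_i | X_0 = i] = 1/π_i (Kac's formula). Here π_1 = (7/18)/(6/11 + 7/18) = (7/18)/(185/198) = 77/185, so E[T_1 | X_0 = 1] = 1/π_1 = (6/11 + 7/18)/(7/18) = (185/198)/(7/18) = 185/77.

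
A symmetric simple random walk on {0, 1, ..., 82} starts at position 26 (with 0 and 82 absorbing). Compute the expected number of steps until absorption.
E[τ | X_0 = 26] = 1456

Let v_k = E[τ | X_0 = k]. Boundary: v_0 = v_82 = 0. Recurrence: v_k = 1 + (v_{k-1} + v_{k+1})/2 for 1 ≤ k ≤ 81. The particular solution to v_k − (v_{k-1} + v_{k+1})/2 = 1 is v_k = −k^2. Adding homogeneous solution A + B k and matching boundaries gives v_k = k (82 − k). Substituting k = 26: v_26 = 26 · 56 = 1456.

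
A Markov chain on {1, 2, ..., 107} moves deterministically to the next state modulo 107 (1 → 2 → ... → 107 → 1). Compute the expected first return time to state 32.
E[T_32 | X_0 = 32] = 107

The chain cycles deterministically, so starting at state 32 it returns in exactly 107 steps. Equivalently, the stationary distribution is uniform π_j = 1/107 for every state j, so by Kac's formula E[T_32] = 1/π_32 = 107.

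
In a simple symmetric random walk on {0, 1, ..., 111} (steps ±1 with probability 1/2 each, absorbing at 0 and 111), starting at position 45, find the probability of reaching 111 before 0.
P(hit 111 before 0) = 45/111 = 15/37

Let u_k = P(hit 111 before 0 | start at k). Then u_0 = 0, u_111 = 1, and u_k = u_{k-1}/2 + u_{k+1}/2 for 1 ≤ k ≤ 110. This harmonic recurrence is solved by u_k = k/111, giving u_45 = 45/111 = 15/37.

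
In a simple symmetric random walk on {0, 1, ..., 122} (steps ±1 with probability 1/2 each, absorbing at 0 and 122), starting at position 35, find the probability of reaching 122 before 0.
P(hit 122 before 0) = 35/122

Let u_k = P(hit 122 before 0 | start at k). Then u_0 = 0, u_122 = 1, and u_k = u_{k-1}/2 + u_{k+1}/2 for 1 ≤ k ≤ 121. This harmonic recurrence is solved by u_k = k/122, giving u_35 = 35/122.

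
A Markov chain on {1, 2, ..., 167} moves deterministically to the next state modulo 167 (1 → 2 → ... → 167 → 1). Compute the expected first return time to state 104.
E[T_104 | X_0 = 104] = 167

The chain cycles deterministically, so starting at state 104 it returns in exactly 167 steps. Equivalently, the stationary distribution is uniform π_j = 1/167 for every state j, so by Kac's formula E[T_104] = 1/π_104 = 167.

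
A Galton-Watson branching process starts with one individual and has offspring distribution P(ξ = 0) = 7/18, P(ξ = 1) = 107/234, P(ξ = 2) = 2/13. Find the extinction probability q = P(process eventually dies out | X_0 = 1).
q = 1

Mean offspring μ = 0·7/18 + 1·107/234 + 2·2/13 = 179/234 ≤ 1. For μ ≤ 1 with offspring not concentrated at 1, the Galton-Watson process goes extinct almost surely, so q = 1.
(Algebraic check: The pgf is f(s) = 7/18 + 107/234·s + 2/13·s². The extinction probability q is the smallest fixed point of f in [0, 1]. Setting s = f(s):
  2/13·s² + (107/234 − 1)·s + 7/18 = 0
  2/13·s² − (7/18 + 2/13)·s + 7/18 = 0
which factors as (s − 1)·(2/13·s − 7/18) = 0, giving roots s = 1 and s = (7/18)/(2/13) = 91/36. Since 91/36 ≥ 1, the smallest root in [0, 1] is s = 1.)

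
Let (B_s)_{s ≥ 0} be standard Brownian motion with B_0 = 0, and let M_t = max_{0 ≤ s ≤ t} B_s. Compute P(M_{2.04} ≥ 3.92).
P(M_{2.04} ≥ 3.92) = 2·P(B_{2.04} ≥ 3.92) = 2(1 − Φ(3.92/√2.04)) ≈ 0.0061

By the reflection principle for Brownian motion, P(M_t ≥ a) = 2 · P(B_t ≥ a) for a ≥ 0. Since B_t ~ N(0, t), P(B_t ≥ 3.92) = 1 − Φ(3.92/√t) = 1 − Φ(3.92/√2.04) = 1 − Φ(2.7445). So
  P(M_{2.04} ≥ 3.92) = 2(1 − Φ(2.7445)) ≈ 0.0061.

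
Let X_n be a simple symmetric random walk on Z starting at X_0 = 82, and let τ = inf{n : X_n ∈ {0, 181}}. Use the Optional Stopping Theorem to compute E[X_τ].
E[X_τ] = 82

X_n is a martingale and τ is a bounded-mean stopping time (indeed τ is finite a.s. with bounded expectation since the walk is in a bounded region). By the OST, E[X_τ] = E[X_0] = 82. Equivalently: E[X_τ] = 181 · P(hit 181 first) + 0 · P(hit 0 first) = 181 · (82/181) = 82.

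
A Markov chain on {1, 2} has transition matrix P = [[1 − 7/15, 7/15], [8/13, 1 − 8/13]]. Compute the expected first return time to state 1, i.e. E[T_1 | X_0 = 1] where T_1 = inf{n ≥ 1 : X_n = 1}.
E[T_1 | X_0 = 1] = 1/π_1 = 211/120

For an irreducible recurrent Markov chain with stationary distribution π, E[T_i | X_0 = i] = 1/π_i (Kac's formula). Here π_1 = (8/13)/(7/15 + 8/13) = (8/13)/(211/195) = 120/211, so E[T_1 | X_0 = 1] = 1/π_1 = (7/15 + 8/13)/(8/13) = (211/195)/(8/13) = 211/120.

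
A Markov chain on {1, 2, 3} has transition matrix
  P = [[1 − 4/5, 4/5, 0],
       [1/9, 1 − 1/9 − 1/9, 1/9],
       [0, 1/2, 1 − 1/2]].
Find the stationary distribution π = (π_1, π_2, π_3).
π = (5/49, 36/49, 8/49)

This is a birth-death chain on three states, which satisfies detailed balance: π_1 · P_{12} = π_2 · P_{21} and π_2 · P_{23} = π_3 · P_{32}.
From π_1 · 4/5 = π_2 · 1/9: π_2/π_1 = (4/5)/(1/9) = 36/5.
From π_2 · 1/9 = π_3 · 1/2: π_3/π_2 = (1/9)/(1/2) = 2/9.
Take π_1 proportional to 1; then unnormalized π = (1, 36/5, 8/5). Normalize by dividing by the sum 49/5:
  π = (5/49, 36/49, 8/49).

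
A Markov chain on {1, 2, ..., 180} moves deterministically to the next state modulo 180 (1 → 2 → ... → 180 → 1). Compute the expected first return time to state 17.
E[T_17 | X_0 = 17] = 180

The chain cycles deterministically, so starting at state 17 it returns in exactly 180 steps. Equivalently, the stationary distribution is uniform π_j = 1/180 for every state j, so by Kac's formula E[T_17] = 1/π_17 = 180.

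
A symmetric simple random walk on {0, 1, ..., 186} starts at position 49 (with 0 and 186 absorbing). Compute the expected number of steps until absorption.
E[τ | X_0 = 49] = 6713

Let v_k = E[τ | X_0 = k]. Boundary: v_0 = v_186 = 0. Recurrence: v_k = 1 + (v_{k-1} + v_{k+1})/2 for 1 ≤ k ≤ 185. The particular solution to v_k − (v_{k-1} + v_{k+1})/2 = 1 is v_k = −k^2. Adding homogeneous solution A + B k and matching boundaries gives v_k = k (186 − k). Substituting k = 49: v_49 = 49 · 137 = 6713.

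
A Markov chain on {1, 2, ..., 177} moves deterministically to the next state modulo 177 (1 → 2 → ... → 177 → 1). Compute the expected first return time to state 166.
E[T_166 | X_0 = 166] = 177

The chain cycles deterministically, so starting at state 166 it returns in exactly 177 steps. Equivalently, the stationary distribution is uniform π_j = 1/177 for every state j, so by Kac's formula E[T_166] = 1/π_166 = 177.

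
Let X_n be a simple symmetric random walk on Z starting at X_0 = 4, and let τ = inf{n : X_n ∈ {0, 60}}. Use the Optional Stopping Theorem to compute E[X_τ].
E[X_τ] = 4

X_n is a martingale and τ is a bounded-mean stopping time (indeed τ is finite a.s. with bounded expectation since the walk is in a bounded region). By the OST, E[X_τ] = E[X_0] = 4. Equivalently: E[X_τ] = 60 · P(hit 60 first) + 0 · P(hit 0 first) = 60 · (4/60) = 4.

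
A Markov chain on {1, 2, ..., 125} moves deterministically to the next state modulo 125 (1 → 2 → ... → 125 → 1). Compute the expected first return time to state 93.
E[T_93 | X_0 = 93] = 125

The chain cycles deterministically, so starting at state 93 it returns in exactly 125 steps. Equivalently, the stationary distribution is uniform π_j = 1/125 for every state j, so by Kac's formula E[T_93] = 1/π_93 = 125.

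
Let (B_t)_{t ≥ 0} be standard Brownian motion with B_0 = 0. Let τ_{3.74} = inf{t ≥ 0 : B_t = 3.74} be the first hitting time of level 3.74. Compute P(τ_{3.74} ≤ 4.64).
P(τ_{3.74} ≤ 4.64) = 2(1 − Φ(3.74/√4.64)) = 2(1 − Φ(1.7363)) ≈ 0.0825

By the reflection principle for standard BM, P(τ_b ≤ t) = 2 · P(B_t ≥ b). Since B_t ~ N(0, t), P(B_t ≥ 3.74) = 1 − Φ(3.74/√t) = 1 − Φ(3.74/√4.64) = 1 − Φ(1.7363) ≈ 0.04126. Doubling: P(τ_{3.74} ≤ 4.64) ≈ 2 · 0.04126 = 0.08252 ≈ 0.0825.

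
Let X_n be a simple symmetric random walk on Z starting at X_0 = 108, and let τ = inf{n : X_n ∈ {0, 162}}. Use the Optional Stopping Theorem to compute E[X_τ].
E[X_τ] = 108

X_n is a martingale and τ is a bounded-mean stopping time (indeed τ is finite a.s. with bounded expectation since the walk is in a bounded region). By the OST, E[X_τ] = E[X_0] = 108. Equivalently: E[X_τ] = 162 · P(hit 162 first) + 0 · P(hit 0 first) = 162 · (108/162) = 108.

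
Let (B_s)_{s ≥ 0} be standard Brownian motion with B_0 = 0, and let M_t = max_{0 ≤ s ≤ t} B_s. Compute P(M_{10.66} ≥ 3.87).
P(M_{10.66} ≥ 3.87) = 2·P(B_{10.66} ≥ 3.87) = 2(1 − Φ(3.87/√10.66)) ≈ 0.2359

By the reflection principle for Brownian motion, P(M_t ≥ a) = 2 · P(B_t ≥ a) for a ≥ 0. Since B_t ~ N(0, t), P(B_t ≥ 3.87) = 1 − Φ(3.87/√t) = 1 − Φ(3.87/√10.66) = 1 − Φ(1.1853). So
  P(M_{10.66} ≥ 3.87) = 2(1 − Φ(1.1853)) ≈ 0.2359.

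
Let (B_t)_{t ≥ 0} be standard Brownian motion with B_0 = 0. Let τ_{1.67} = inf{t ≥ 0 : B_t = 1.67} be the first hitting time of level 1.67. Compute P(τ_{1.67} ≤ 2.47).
P(τ_{1.67} ≤ 2.47) = 2(1 − Φ(1.67/√2.47)) = 2(1 − Φ(1.0626)) ≈ 0.2880

By the reflection principle for standard BM, P(τ_b ≤ t) = 2 · P(B_t ≥ b). Since B_t ~ N(0, t), P(B_t ≥ 1.67) = 1 − Φ(1.67/√t) = 1 − Φ(1.67/√2.47) = 1 − Φ(1.0626) ≈ 0.14398. Doubling: P(τ_{1.67} ≤ 2.47) ≈ 2 · 0.14398 = 0.28796 ≈ 0.2880.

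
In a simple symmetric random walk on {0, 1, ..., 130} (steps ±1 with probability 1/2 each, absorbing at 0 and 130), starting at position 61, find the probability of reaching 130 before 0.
P(hit 130 before 0) = 61/130

Let u_k = P(hit 130 before 0 | start at k). Then u_0 = 0, u_130 = 1, and u_k = u_{k-1}/2 + u_{k+1}/2 for 1 ≤ k ≤ 129. This harmonic recurrence is solved by u_k = k/130, giving u_61 = 61/130.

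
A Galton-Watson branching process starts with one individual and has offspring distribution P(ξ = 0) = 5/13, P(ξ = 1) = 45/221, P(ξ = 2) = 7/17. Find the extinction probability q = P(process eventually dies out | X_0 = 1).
q = 85/91

The pgf is f(s) = 5/13 + 45/221·s + 7/17·s². The extinction probability q is the smallest fixed point of f in [0, 1]. Setting s = f(s):
  7/17·s² + (45/221 − 1)·s + 5/13 = 0
  7/17·s² − (5/13 + 7/17)·s + 5/13 = 0
which factors as (s − 1)·(7/17·s − 5/13) = 0, giving roots s = 1 and s = (5/13)/(7/17) = 85/91.
Mean offspring μ = 45/221 + 2·7/17 = 227/221 > 1 (supercritical), so q < 1. The extinction probability is the smaller root: q = (5/13)/(7/17) = 85/91.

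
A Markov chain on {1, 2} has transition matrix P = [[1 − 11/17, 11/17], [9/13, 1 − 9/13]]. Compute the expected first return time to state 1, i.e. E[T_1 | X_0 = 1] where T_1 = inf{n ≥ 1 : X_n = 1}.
E[T_1 | X_0 = 1] = 1/π_1 = 296/153

For an irreducible recurrent Markov chain with stationary distribution π, E[T_i | X_0 = i] = 1/π_i (Kac's formula). Here π_1 = (9/13)/(11/17 + 9/13) = (9/13)/(296/221) = 153/296, so E[T_1 | X_0 = 1] = 1/π_1 = (11/17 + 9/13)/(9/13) = (296/221)/(9/13) = 296/153.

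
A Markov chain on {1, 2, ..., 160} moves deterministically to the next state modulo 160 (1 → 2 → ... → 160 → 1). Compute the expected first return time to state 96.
E[T_96 | X_0 = 96] = 160

The chain cycles deterministically, so starting at state 96 it returns in exactly 160 steps. Equivalently, the stationary distribution is uniform π_j = 1/160 for every state j, so by Kac's formula E[T_96] = 1/π_96 = 160.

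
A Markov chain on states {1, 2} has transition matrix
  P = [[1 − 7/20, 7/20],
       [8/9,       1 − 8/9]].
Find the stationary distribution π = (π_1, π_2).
π_1 = 160/223, π_2 = 63/223

Solve πP = π with π_1 + π_2 = 1. From πP = π: π_1 · (1 − 7/20) + π_2 · 8/9 = π_1 ⇒ π_2 · 8/9 = π_1 · 7/20 ⇒ π_2/π_1 = (7/20)/(8/9) = 63/160. Together with π_1 + π_2 = 1:
  π_1 = (8/9)/(7/20 + 8/9) = (8/9)/(223/180) = 160/223,
  π_2 = (7/20)/(7/20 + 8/9) = (7/20)/(223/180) = 63/223.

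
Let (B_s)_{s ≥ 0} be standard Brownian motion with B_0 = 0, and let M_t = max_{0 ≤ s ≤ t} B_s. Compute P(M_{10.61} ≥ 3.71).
P(M_{10.61} ≥ 3.71) = 2·P(B_{10.61} ≥ 3.71) = 2(1 − Φ(3.71/√10.61)) ≈ 0.2547

By the reflection principle for Brownian motion, P(M_t ≥ a) = 2 · P(B_t ≥ a) for a ≥ 0. Since B_t ~ N(0, t), P(B_t ≥ 3.71) = 1 − Φ(3.71/√t) = 1 − Φ(3.71/√10.61) = 1 − Φ(1.1390). So
  P(M_{10.61} ≥ 3.71) = 2(1 − Φ(1.1390)) ≈ 0.2547.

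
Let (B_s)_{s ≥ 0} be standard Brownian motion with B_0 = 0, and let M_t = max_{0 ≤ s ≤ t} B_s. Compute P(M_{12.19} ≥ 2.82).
P(M_{12.19} ≥ 2.82) = 2·P(B_{12.19} ≥ 2.82) = 2(1 − Φ(2.82/√12.19)) ≈ 0.4193

By the reflection principle for Brownian motion, P(M_t ≥ a) = 2 · P(B_t ≥ a) for a ≥ 0. Since B_t ~ N(0, t), P(B_t ≥ 2.82) = 1 − Φ(2.82/√t) = 1 − Φ(2.82/√12.19) = 1 − Φ(0.8077). So
  P(M_{12.19} ≥ 2.82) = 2(1 − Φ(0.8077)) ≈ 0.4193.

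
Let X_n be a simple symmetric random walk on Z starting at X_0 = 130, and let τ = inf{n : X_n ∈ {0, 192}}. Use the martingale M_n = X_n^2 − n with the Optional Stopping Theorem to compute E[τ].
E[τ] = 8060

M_n = X_n^2 − n is a martingale (since E[X_{n+1}^2 | F_n] = X_n^2 + 1). By OST (τ has finite mean in a bounded region), E[M_τ] = E[M_0] = X_0^2 − 0 = 130^2 = 16900. Also E[M_τ] = E[X_τ^2] − E[τ]. The walk exits at 0 or 192, with P(hit 192 first) = 130/192, so E[X_τ^2] = 192^2 · 130/192 + 0 = 24960. Thus E[τ] = E[X_τ^2] − E[M_τ] = 24960 − 16900 = 8060 = 130(192 − 130) = 8060.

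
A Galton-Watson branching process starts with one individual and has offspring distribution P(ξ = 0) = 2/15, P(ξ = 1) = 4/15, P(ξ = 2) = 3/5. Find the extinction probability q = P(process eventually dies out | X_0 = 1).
q = 2/9

The pgf is f(s) = 2/15 + 4/15·s + 3/5·s². The extinction probability q is the smallest fixed point of f in [0, 1]. Setting s = f(s):
  3/5·s² + (4/15 − 1)·s + 2/15 = 0
  3/5·s² − (2/15 + 3/5)·s + 2/15 = 0
which factors as (s − 1)·(3/5·s − 2/15) = 0, giving roots s = 1 and s = (2/15)/(3/5) = 2/9.
Mean offspring μ = 4/15 + 2·3/5 = 22/15 > 1 (supercritical), so q < 1. The extinction probability is the smaller root: q = (2/15)/(3/5) = 2/9.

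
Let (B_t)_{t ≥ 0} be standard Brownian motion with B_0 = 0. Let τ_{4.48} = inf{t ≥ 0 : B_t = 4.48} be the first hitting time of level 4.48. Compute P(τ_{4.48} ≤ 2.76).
P(τ_{4.48} ≤ 2.76) = 2(1 − Φ(4.48/√2.76)) = 2(1 − Φ(2.6966)) ≈ 0.0070

By the reflection principle for standard BM, P(τ_b ≤ t) = 2 · P(B_t ≥ b). Since B_t ~ N(0, t), P(B_t ≥ 4.48) = 1 − Φ(4.48/√t) = 1 − Φ(4.48/√2.76) = 1 − Φ(2.6966) ≈ 0.00350. Doubling: P(τ_{4.48} ≤ 2.76) ≈ 2 · 0.00350 = 0.00700 ≈ 0.0070.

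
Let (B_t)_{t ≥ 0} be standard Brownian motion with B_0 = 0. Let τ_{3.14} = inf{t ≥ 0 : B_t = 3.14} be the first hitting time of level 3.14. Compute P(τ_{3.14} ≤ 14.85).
P(τ_{3.14} ≤ 14.85) = 2(1 − Φ(3.14/√14.85)) = 2(1 − Φ(0.8148)) ≈ 0.4152

By the reflection principle for standard BM, P(τ_b ≤ t) = 2 · P(B_t ≥ b). Since B_t ~ N(0, t), P(B_t ≥ 3.14) = 1 − Φ(3.14/√t) = 1 − Φ(3.14/√14.85) = 1 − Φ(0.8148) ≈ 0.20759. Doubling: P(τ_{3.14} ≤ 14.85) ≈ 2 · 0.20759 = 0.41518 ≈ 0.4152.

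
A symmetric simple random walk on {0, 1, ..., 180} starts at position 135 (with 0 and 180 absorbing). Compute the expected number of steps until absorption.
E[τ | X_0 = 135] = 6075

Let v_k = E[τ | X_0 = k]. Boundary: v_0 = v_180 = 0. Recurrence: v_k = 1 + (v_{k-1} + v_{k+1})/2 for 1 ≤ k ≤ 179. The particular solution to v_k − (v_{k-1} + v_{k+1})/2 = 1 is v_k = −k^2. Adding homogeneous solution A + B k and matching boundaries gives v_k = k (180 − k). Substituting k = 135: v_135 = 135 · 45 = 6075.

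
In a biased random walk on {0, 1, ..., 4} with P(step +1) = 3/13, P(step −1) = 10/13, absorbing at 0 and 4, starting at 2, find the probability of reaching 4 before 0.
P(hit 4 before 0) = (1 − (10/3)^2) / (1 − (10/3)^4) = 9/109

Let u_k denote P(reach 4 before 0 | start at k). Boundary: u_0 = 0, u_4 = 1. Recurrence: u_k = 3/13·u_{k+1} + 10/13·u_{k-1} for 1 ≤ k ≤ 3. Try u_k = A + B·r^k with r = q/p = (10/13)/(3/13) = 10/3. Substitution satisfies the recurrence; boundary conditions give:
  u_k = (1 − r^k) / (1 − r^N) = (1 − (10/3)^2) / (1 − (10/3)^4) = 9/109.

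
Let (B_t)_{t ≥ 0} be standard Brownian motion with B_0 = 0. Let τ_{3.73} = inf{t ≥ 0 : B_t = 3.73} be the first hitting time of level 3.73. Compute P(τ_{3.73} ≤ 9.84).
P(τ_{3.73} ≤ 9.84) = 2(1 − Φ(3.73/√9.84)) = 2(1 − Φ(1.1891)) ≈ 0.2344

By the reflection principle for standard BM, P(τ_b ≤ t) = 2 · P(B_t ≥ b). Since B_t ~ N(0, t), P(B_t ≥ 3.73) = 1 − Φ(3.73/√t) = 1 − Φ(3.73/√9.84) = 1 − Φ(1.1891) ≈ 0.11720. Doubling: P(τ_{3.73} ≤ 9.84) ≈ 2 · 0.11720 = 0.23440 ≈ 0.2344.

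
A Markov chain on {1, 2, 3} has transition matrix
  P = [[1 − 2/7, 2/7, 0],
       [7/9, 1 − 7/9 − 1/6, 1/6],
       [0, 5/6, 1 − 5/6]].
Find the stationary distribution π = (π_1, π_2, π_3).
π = (245/353, 90/353, 18/353)

This is a birth-death chain on three states, which satisfies detailed balance: π_1 · P_{12} = π_2 · P_{21} and π_2 · P_{23} = π_3 · P_{32}.
From π_1 · 2/7 = π_2 · 7/9: π_2/π_1 = (2/7)/(7/9) = 18/49.
From π_2 · 1/6 = π_3 · 5/6: π_3/π_2 = (1/6)/(5/6) = 1/5.
Take π_1 proportional to 1; then unnormalized π = (1, 18/49, 18/245). Normalize by dividing by the sum 353/245:
  π = (245/353, 90/353, 18/353).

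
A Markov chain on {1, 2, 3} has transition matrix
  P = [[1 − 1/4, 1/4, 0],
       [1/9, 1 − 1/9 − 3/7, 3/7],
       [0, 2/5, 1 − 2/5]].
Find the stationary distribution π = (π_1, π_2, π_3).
π = (56/317, 126/317, 135/317)

This is a birth-death chain on three states, which satisfies detailed balance: π_1 · P_{12} = π_2 · P_{21} and π_2 · P_{23} = π_3 · P_{32}.
From π_1 · 1/4 = π_2 · 1/9: π_2/π_1 = (1/4)/(1/9) = 9/4.
From π_2 · 3/7 = π_3 · 2/5: π_3/π_2 = (3/7)/(2/5) = 15/14.
Take π_1 proportional to 1; then unnormalized π = (1, 9/4, 135/56). Normalize by dividing by the sum 317/56:
  π = (56/317, 126/317, 135/317).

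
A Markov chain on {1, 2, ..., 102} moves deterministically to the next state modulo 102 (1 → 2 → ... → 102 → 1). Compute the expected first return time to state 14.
E[T_14 | X_0 = 14] = 102

The chain cycles deterministically, so starting at state 14 it returns in exactly 102 steps. Equivalently, the stationary distribution is uniform π_j = 1/102 for every state j, so by Kac's formula E[T_14] = 1/π_14 = 102.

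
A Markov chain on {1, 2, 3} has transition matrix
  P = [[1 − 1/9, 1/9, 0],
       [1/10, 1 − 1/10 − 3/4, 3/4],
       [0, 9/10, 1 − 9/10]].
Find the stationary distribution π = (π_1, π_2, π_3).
π = (27/82, 15/41, 25/82)

This is a birth-death chain on three states, which satisfies detailed balance: π_1 · P_{12} = π_2 · P_{21} and π_2 · P_{23} = π_3 · P_{32}.
From π_1 · 1/9 = π_2 · 1/10: π_2/π_1 = (1/9)/(1/10) = 10/9.
From π_2 · 3/4 = π_3 · 9/10: π_3/π_2 = (3/4)/(9/10) = 5/6.
Take π_1 proportional to 1; then unnormalized π = (1, 10/9, 25/27). Normalize by dividing by the sum 82/27:
  π = (27/82, 15/41, 25/82).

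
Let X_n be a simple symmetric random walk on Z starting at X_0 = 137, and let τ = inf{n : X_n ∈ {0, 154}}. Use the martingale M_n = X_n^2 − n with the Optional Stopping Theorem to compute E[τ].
E[τ] = 2329

M_n = X_n^2 − n is a martingale (since E[X_{n+1}^2 | F_n] = X_n^2 + 1). By OST (τ has finite mean in a bounded region), E[M_τ] = E[M_0] = X_0^2 − 0 = 137^2 = 18769. Also E[M_τ] = E[X_τ^2] − E[τ]. The walk exits at 0 or 154, with P(hit 154 first) = 137/154, so E[X_τ^2] = 154^2 · 137/154 + 0 = 21098. Thus E[τ] = E[X_τ^2] − E[M_τ] = 21098 − 18769 = 2329 = 137(154 − 137) = 2329.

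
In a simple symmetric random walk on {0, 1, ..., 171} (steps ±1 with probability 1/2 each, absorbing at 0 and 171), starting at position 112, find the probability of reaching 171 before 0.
P(hit 171 before 0) = 112/171

Let u_k = P(hit 171 before 0 | start at k). Then u_0 = 0, u_171 = 1, and u_k = u_{k-1}/2 + u_{k+1}/2 for 1 ≤ k ≤ 170. This harmonic recurrence is solved by u_k = k/171, giving u_112 = 112/171.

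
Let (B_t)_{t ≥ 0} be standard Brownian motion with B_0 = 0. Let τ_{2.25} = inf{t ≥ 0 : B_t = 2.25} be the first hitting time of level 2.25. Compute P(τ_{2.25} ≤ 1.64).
P(τ_{2.25} ≤ 1.64) = 2(1 − Φ(2.25/√1.64)) = 2(1 − Φ(1.7570)) ≈ 0.0789

By the reflection principle for standard BM, P(τ_b ≤ t) = 2 · P(B_t ≥ b). Since B_t ~ N(0, t), P(B_t ≥ 2.25) = 1 − Φ(2.25/√t) = 1 − Φ(2.25/√1.64) = 1 − Φ(1.7570) ≈ 0.03946. Doubling: P(τ_{2.25} ≤ 1.64) ≈ 2 · 0.03946 = 0.07892 ≈ 0.0789.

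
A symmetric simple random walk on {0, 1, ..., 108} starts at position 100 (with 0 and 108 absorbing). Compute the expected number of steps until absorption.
E[τ | X_0 = 100] = 800

Let v_k = E[τ | X_0 = k]. Boundary: v_0 = v_108 = 0. Recurrence: v_k = 1 + (v_{k-1} + v_{k+1})/2 for 1 ≤ k ≤ 107. The particular solution to v_k − (v_{k-1} + v_{k+1})/2 = 1 is v_k = −k^2. Adding homogeneous solution A + B k and matching boundaries gives v_k = k (108 − k). Substituting k = 100: v_100 = 100 · 8 = 800.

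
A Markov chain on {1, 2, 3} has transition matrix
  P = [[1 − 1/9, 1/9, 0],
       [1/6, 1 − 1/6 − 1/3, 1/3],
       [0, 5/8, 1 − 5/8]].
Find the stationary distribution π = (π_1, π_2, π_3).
π = (45/91, 30/91, 16/91)

This is a birth-death chain on three states, which satisfies detailed balance: π_1 · P_{12} = π_2 · P_{21} and π_2 · P_{23} = π_3 · P_{32}.
From π_1 · 1/9 = π_2 · 1/6: π_2/π_1 = (1/9)/(1/6) = 2/3.
From π_2 · 1/3 = π_3 · 5/8: π_3/π_2 = (1/3)/(5/8) = 8/15.
Take π_1 proportional to 1; then unnormalized π = (1, 2/3, 16/45). Normalize by dividing by the sum 91/45:
  π = (45/91, 30/91, 16/91).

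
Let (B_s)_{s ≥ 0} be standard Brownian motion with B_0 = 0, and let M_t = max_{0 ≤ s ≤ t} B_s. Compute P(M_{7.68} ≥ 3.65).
P(M_{7.68} ≥ 3.65) = 2·P(B_{7.68} ≥ 3.65) = 2(1 − Φ(3.65/√7.68)) ≈ 0.1878

By the reflection principle for Brownian motion, P(M_t ≥ a) = 2 · P(B_t ≥ a) for a ≥ 0. Since B_t ~ N(0, t), P(B_t ≥ 3.65) = 1 − Φ(3.65/√t) = 1 − Φ(3.65/√7.68) = 1 − Φ(1.3171). So
  P(M_{7.68} ≥ 3.65) = 2(1 − Φ(1.3171)) ≈ 0.1878.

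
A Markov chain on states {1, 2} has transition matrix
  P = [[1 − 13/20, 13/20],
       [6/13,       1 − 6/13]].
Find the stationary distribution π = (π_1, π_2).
π_1 = 120/289, π_2 = 169/289

Solve πP = π with π_1 + π_2 = 1. From πP = π: π_1 · (1 − 13/20) + π_2 · 6/13 = π_1 ⇒ π_2 · 6/13 = π_1 · 13/20 ⇒ π_2/π_1 = (13/20)/(6/13) = 169/120. Together with π_1 + π_2 = 1:
  π_1 = (6/13)/(13/20 + 6/13) = (6/13)/(289/260) = 120/289,
  π_2 = (13/20)/(13/20 + 6/13) = (13/20)/(289/260) = 169/289.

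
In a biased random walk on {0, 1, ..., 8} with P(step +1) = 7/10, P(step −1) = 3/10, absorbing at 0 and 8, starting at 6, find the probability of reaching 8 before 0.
P(hit 8 before 0) = (1 − (3/7)^6) / (1 − (3/7)^8) = 143227/143956

Let u_k denote P(reach 8 before 0 | start at k). Boundary: u_0 = 0, u_8 = 1. Recurrence: u_k = 7/10·u_{k+1} + 3/10·u_{k-1} for 1 ≤ k ≤ 7. Try u_k = A + B·r^k with r = q/p = (3/10)/(7/10) = 3/7. Substitution satisfies the recurrence; boundary conditions give:
  u_k = (1 − r^k) / (1 − r^N) = (1 − (3/7)^6) / (1 − (3/7)^8) = 143227/143956.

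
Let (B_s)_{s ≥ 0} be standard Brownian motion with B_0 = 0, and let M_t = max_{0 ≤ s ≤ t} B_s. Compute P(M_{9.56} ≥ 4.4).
P(M_{9.56} ≥ 4.4) = 2·P(B_{9.56} ≥ 4.4) = 2(1 − Φ(4.4/√9.56)) ≈ 0.1547

By the reflection principle for Brownian motion, P(M_t ≥ a) = 2 · P(B_t ≥ a) for a ≥ 0. Since B_t ~ N(0, t), P(B_t ≥ 4.4) = 1 − Φ(4.4/√t) = 1 − Φ(4.4/√9.56) = 1 − Φ(1.4231). So
  P(M_{9.56} ≥ 4.4) = 2(1 − Φ(1.4231)) ≈ 0.1547.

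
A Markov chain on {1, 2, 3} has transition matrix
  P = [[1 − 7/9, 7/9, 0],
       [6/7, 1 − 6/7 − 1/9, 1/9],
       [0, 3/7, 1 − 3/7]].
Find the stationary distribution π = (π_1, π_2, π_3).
π = (729/1562, 1323/3124, 343/3124)

This is a birth-death chain on three states, which satisfies detailed balance: π_1 · P_{12} = π_2 · P_{21} and π_2 · P_{23} = π_3 · P_{32}.
From π_1 · 7/9 = π_2 · 6/7: π_2/π_1 = (7/9)/(6/7) = 49/54.
From π_2 · 1/9 = π_3 · 3/7: π_3/π_2 = (1/9)/(3/7) = 7/27.
Take π_1 proportional to 1; then unnormalized π = (1, 49/54, 343/1458). Normalize by dividing by the sum 1562/729:
  π = (729/1562, 1323/3124, 343/3124).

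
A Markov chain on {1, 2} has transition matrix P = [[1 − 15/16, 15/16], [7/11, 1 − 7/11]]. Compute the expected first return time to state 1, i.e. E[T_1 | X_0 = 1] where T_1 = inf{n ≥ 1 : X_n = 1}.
E[T_1 | X_0 = 1] = 1/π_1 = 277/112

For an irreducible recurrent Markov chain with stationary distribution π, E[T_i | X_0 = i] = 1/π_i (Kac's formula). Here π_1 = (7/11)/(15/16 + 7/11) = (7/11)/(277/176) = 112/277, so E[T_1 | X_0 = 1] = 1/π_1 = (15/16 + 7/11)/(7/11) = (277/176)/(7/11) = 277/112.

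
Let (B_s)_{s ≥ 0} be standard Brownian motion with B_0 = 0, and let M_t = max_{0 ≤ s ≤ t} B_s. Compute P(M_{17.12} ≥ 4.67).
P(M_{17.12} ≥ 4.67) = 2·P(B_{17.12} ≥ 4.67) = 2(1 − Φ(4.67/√17.12)) ≈ 0.2590

By the reflection principle for Brownian motion, P(M_t ≥ a) = 2 · P(B_t ≥ a) for a ≥ 0. Since B_t ~ N(0, t), P(B_t ≥ 4.67) = 1 − Φ(4.67/√t) = 1 − Φ(4.67/√17.12) = 1 − Φ(1.1287). So
  P(M_{17.12} ≥ 4.67) = 2(1 − Φ(1.1287)) ≈ 0.2590.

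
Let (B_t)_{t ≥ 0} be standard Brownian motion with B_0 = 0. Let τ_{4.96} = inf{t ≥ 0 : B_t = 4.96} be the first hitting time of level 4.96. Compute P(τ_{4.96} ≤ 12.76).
P(τ_{4.96} ≤ 12.76) = 2(1 − Φ(4.96/√12.76)) = 2(1 − Φ(1.3885)) ≈ 0.1650

By the reflection principle for standard BM, P(τ_b ≤ t) = 2 · P(B_t ≥ b). Since B_t ~ N(0, t), P(B_t ≥ 4.96) = 1 − Φ(4.96/√t) = 1 − Φ(4.96/√12.76) = 1 − Φ(1.3885) ≈ 0.08249. Doubling: P(τ_{4.96} ≤ 12.76) ≈ 2 · 0.08249 = 0.16498 ≈ 0.1650.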